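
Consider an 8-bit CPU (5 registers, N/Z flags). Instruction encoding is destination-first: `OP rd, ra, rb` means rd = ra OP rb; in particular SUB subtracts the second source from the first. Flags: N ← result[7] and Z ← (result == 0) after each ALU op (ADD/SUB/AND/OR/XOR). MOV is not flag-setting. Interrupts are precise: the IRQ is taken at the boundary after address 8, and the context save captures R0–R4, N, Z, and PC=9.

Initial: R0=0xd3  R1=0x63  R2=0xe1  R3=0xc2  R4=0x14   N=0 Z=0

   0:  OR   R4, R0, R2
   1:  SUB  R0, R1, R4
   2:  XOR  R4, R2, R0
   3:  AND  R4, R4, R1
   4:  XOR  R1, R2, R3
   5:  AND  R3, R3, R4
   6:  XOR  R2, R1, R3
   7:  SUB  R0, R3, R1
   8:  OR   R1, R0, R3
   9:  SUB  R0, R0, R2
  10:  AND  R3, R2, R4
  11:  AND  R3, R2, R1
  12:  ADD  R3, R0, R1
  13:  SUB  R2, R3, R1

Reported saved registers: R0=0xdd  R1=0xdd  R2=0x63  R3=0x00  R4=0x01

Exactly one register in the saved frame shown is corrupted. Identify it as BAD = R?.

after  0: R0=0xd3 R1=0x63 R2=0xe1 R3=0xc2 R4=0xf3  N=1 Z=0
after  1: R0=0x70 R1=0x63 R2=0xe1 R3=0xc2 R4=0xf3  N=0 Z=0
after  2: R0=0x70 R1=0x63 R2=0xe1 R3=0xc2 R4=0x91  N=1 Z=0
after  3: R0=0x70 R1=0x63 R2=0xe1 R3=0xc2 R4=0x01  N=0 Z=0
after  4: R0=0x70 R1=0x23 R2=0xe1 R3=0xc2 R4=0x01  N=0 Z=0
after  5: R0=0x70 R1=0x23 R2=0xe1 R3=0x00 R4=0x01  N=0 Z=1
after  6: R0=0x70 R1=0x23 R2=0x23 R3=0x00 R4=0x01  N=0 Z=0
after  7: R0=0xdd R1=0x23 R2=0x23 R3=0x00 R4=0x01  N=1 Z=0
after  8: R0=0xdd R1=0xdd R2=0x23 R3=0x00 R4=0x01  N=1 Z=0
-- IRQ taken; context saved, return-PC = 9 --
mismatch: R2: reported 0x63 vs actual 0x23

BAD = R2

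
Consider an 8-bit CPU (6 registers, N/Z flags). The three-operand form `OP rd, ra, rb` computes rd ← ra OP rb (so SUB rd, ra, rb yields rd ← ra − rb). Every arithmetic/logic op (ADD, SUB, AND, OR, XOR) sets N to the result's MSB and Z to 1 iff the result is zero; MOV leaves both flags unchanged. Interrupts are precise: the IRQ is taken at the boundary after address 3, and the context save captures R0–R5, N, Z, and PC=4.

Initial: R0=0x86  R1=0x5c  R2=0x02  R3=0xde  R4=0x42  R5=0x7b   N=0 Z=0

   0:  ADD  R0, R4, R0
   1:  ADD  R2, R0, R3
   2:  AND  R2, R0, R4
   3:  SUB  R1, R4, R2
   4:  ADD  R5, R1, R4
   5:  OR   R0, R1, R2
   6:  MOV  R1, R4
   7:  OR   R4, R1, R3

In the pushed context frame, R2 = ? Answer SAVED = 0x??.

SAVED = 0x40

after  0: R0=0xc8 R1=0x5c R2=0x02 R3=0xde R4=0x42 R5=0x7b  N=1 Z=0
after  1: R0=0xc8 R1=0x5c R2=0xa6 R3=0xde R4=0x42 R5=0x7b  N=1 Z=0
after  2: R0=0xc8 R1=0x5c R2=0x40 R3=0xde R4=0x42 R5=0x7b  N=0 Z=0
after  3: R0=0xc8 R1=0x02 R2=0x40 R3=0xde R4=0x42 R5=0x7b  N=0 Z=0
-- IRQ taken; context saved, return-PC = 4 --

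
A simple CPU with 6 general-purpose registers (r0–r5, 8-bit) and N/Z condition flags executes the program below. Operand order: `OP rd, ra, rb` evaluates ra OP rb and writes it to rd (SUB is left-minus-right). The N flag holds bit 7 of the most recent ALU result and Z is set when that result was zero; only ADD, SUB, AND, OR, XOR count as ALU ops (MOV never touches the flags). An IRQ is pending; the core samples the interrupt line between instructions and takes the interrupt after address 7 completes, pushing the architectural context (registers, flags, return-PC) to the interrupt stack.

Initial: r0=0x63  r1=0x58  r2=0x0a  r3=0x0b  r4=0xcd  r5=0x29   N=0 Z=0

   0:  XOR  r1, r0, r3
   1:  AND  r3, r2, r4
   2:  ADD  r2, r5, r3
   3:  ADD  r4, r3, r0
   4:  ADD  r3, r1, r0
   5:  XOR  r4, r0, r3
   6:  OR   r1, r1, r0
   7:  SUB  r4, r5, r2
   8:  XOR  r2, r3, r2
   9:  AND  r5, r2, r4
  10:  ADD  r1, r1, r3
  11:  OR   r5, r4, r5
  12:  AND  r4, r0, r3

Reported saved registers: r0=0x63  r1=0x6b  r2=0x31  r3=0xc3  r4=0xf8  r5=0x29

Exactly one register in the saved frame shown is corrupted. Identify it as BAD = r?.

after  0: r0=0x63 r1=0x68 r2=0x0a r3=0x0b r4=0xcd r5=0x29  N=0 Z=0
after  1: r0=0x63 r1=0x68 r2=0x0a r3=0x08 r4=0xcd r5=0x29  N=0 Z=0
after  2: r0=0x63 r1=0x68 r2=0x31 r3=0x08 r4=0xcd r5=0x29  N=0 Z=0
after  3: r0=0x63 r1=0x68 r2=0x31 r3=0x08 r4=0x6b r5=0x29  N=0 Z=0
after  4: r0=0x63 r1=0x68 r2=0x31 r3=0xcb r4=0x6b r5=0x29  N=1 Z=0
after  5: r0=0x63 r1=0x68 r2=0x31 r3=0xcb r4=0xa8 r5=0x29  N=1 Z=0
after  6: r0=0x63 r1=0x6b r2=0x31 r3=0xcb r4=0xa8 r5=0x29  N=0 Z=0
after  7: r0=0x63 r1=0x6b r2=0x31 r3=0xcb r4=0xf8 r5=0x29  N=1 Z=0
-- IRQ taken; context saved, return-PC = 8 --
mismatch: r3: reported 0xc3 vs actual 0xcb

BAD = r3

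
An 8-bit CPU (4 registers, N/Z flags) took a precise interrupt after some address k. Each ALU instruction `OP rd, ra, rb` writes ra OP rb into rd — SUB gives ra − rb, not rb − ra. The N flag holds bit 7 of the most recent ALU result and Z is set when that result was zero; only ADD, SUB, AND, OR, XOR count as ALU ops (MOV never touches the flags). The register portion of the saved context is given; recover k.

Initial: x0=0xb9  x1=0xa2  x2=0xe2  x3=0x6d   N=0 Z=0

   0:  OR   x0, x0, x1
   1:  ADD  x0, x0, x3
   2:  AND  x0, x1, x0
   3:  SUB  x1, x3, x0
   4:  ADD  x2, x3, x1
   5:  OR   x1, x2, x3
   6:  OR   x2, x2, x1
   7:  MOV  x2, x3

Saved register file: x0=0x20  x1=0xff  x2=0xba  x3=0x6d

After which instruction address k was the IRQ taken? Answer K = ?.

K = 5

after  0: x0=0xbb x1=0xa2 x2=0xe2 x3=0x6d  N=1 Z=0
after  1: x0=0x28 x1=0xa2 x2=0xe2 x3=0x6d  N=0 Z=0
after  2: x0=0x20 x1=0xa2 x2=0xe2 x3=0x6d  N=0 Z=0
after  3: x0=0x20 x1=0x4d x2=0xe2 x3=0x6d  N=0 Z=0
after  4: x0=0x20 x1=0x4d x2=0xba x3=0x6d  N=1 Z=0
after  5: x0=0x20 x1=0xff x2=0xba x3=0x6d  N=1 Z=0
-- IRQ taken; context saved, return-PC = 6 --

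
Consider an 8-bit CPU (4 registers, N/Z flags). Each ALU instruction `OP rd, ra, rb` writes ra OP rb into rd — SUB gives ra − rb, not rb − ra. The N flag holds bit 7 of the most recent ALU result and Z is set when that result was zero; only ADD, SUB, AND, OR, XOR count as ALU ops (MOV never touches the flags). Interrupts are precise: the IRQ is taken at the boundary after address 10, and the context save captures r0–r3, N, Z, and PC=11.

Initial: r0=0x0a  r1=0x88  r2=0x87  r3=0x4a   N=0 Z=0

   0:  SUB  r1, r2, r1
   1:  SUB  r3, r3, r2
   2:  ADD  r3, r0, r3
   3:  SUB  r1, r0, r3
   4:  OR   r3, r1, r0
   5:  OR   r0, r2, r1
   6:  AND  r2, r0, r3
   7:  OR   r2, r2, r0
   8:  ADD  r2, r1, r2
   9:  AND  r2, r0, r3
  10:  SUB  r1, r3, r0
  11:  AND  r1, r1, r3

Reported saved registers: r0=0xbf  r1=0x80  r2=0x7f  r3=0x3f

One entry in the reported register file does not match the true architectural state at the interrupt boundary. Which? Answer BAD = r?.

after  0: r0=0x0a r1=0xff r2=0x87 r3=0x4a  N=1 Z=0
after  1: r0=0x0a r1=0xff r2=0x87 r3=0xc3  N=1 Z=0
after  2: r0=0x0a r1=0xff r2=0x87 r3=0xcd  N=1 Z=0
after  3: r0=0x0a r1=0x3d r2=0x87 r3=0xcd  N=0 Z=0
after  4: r0=0x0a r1=0x3d r2=0x87 r3=0x3f  N=0 Z=0
after  5: r0=0xbf r1=0x3d r2=0x87 r3=0x3f  N=1 Z=0
after  6: r0=0xbf r1=0x3d r2=0x3f r3=0x3f  N=0 Z=0
after  7: r0=0xbf r1=0x3d r2=0xbf r3=0x3f  N=1 Z=0
after  8: r0=0xbf r1=0x3d r2=0xfc r3=0x3f  N=1 Z=0
after  9: r0=0xbf r1=0x3d r2=0x3f r3=0x3f  N=0 Z=0
after 10: r0=0xbf r1=0x80 r2=0x3f r3=0x3f  N=1 Z=0
-- IRQ taken; context saved, return-PC = 11 --
mismatch: r2: reported 0x7f vs actual 0x3f

BAD = r2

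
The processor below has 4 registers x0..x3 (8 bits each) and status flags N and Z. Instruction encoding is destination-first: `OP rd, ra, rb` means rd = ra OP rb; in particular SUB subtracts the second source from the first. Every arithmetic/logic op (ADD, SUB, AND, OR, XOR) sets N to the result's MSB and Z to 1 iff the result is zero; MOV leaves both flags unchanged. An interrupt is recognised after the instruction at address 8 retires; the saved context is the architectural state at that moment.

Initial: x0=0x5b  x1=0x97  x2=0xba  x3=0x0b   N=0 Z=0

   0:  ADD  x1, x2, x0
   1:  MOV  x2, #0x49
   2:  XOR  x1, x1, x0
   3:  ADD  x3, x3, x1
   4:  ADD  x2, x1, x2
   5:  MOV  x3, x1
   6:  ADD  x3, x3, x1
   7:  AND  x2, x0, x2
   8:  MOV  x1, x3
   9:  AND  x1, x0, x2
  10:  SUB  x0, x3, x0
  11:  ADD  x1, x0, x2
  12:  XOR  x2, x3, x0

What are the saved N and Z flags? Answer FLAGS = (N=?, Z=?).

FLAGS = (N=0, Z=0)

after  0: x0=0x5b x1=0x15 x2=0xba x3=0x0b  N=0 Z=0
after  1: x0=0x5b x1=0x15 x2=0x49 x3=0x0b  N=0 Z=0
after  2: x0=0x5b x1=0x4e x2=0x49 x3=0x0b  N=0 Z=0
after  3: x0=0x5b x1=0x4e x2=0x49 x3=0x59  N=0 Z=0
after  4: x0=0x5b x1=0x4e x2=0x97 x3=0x59  N=1 Z=0
after  5: x0=0x5b x1=0x4e x2=0x97 x3=0x4e  N=1 Z=0
after  6: x0=0x5b x1=0x4e x2=0x97 x3=0x9c  N=1 Z=0
after  7: x0=0x5b x1=0x4e x2=0x13 x3=0x9c  N=0 Z=0
after  8: x0=0x5b x1=0x9c x2=0x13 x3=0x9c  N=0 Z=0
-- IRQ taken; context saved, return-PC = 9 --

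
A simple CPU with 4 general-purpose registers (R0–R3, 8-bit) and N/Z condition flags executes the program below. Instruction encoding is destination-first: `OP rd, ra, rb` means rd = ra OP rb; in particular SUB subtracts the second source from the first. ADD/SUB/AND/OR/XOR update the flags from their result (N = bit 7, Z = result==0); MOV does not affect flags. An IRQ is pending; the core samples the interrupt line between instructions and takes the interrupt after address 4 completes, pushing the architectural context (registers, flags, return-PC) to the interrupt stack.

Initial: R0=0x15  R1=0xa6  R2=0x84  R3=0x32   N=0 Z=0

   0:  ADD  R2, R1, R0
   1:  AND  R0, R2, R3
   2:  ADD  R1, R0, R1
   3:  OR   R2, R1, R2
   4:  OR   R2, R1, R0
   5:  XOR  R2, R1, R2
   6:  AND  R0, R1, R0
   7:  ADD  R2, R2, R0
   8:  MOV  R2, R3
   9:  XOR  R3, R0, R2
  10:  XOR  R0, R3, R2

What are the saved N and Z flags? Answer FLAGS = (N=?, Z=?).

after  0: R0=0x15 R1=0xa6 R2=0xbb R3=0x32  N=1 Z=0
after  1: R0=0x32 R1=0xa6 R2=0xbb R3=0x32  N=0 Z=0
after  2: R0=0x32 R1=0xd8 R2=0xbb R3=0x32  N=1 Z=0
after  3: R0=0x32 R1=0xd8 R2=0xfb R3=0x32  N=1 Z=0
after  4: R0=0x32 R1=0xd8 R2=0xfa R3=0x32  N=1 Z=0
-- IRQ taken; context saved, return-PC = 5 --

FLAGS = (N=1, Z=0)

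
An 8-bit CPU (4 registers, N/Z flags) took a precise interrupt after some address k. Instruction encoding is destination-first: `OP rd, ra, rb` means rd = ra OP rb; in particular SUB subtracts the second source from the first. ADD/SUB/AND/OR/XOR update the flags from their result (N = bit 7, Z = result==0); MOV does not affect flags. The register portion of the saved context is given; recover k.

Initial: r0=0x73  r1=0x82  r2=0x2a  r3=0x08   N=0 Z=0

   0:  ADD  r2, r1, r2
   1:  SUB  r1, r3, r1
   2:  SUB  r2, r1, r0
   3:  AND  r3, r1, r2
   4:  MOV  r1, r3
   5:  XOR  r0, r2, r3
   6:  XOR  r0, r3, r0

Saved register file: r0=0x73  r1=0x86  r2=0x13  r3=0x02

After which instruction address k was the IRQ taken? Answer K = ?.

K = 3

after  0: r0=0x73 r1=0x82 r2=0xac r3=0x08  N=1 Z=0
after  1: r0=0x73 r1=0x86 r2=0xac r3=0x08  N=1 Z=0
after  2: r0=0x73 r1=0x86 r2=0x13 r3=0x08  N=0 Z=0
after  3: r0=0x73 r1=0x86 r2=0x13 r3=0x02  N=0 Z=0
-- IRQ taken; context saved, return-PC = 4 --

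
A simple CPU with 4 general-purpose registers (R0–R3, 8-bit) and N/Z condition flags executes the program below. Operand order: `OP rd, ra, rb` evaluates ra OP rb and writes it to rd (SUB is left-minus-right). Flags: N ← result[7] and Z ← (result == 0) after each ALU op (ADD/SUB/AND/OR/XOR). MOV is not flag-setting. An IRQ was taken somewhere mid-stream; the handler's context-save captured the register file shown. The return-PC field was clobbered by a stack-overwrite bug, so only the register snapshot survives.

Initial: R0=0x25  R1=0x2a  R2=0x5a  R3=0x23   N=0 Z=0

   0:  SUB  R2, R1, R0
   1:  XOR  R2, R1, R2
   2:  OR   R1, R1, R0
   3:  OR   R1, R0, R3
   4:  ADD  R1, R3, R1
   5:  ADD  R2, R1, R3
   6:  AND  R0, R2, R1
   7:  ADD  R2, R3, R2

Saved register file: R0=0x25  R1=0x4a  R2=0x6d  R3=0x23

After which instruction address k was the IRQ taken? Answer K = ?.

K = 5

after  0: R0=0x25 R1=0x2a R2=0x05 R3=0x23  N=0 Z=0
after  1: R0=0x25 R1=0x2a R2=0x2f R3=0x23  N=0 Z=0
after  2: R0=0x25 R1=0x2f R2=0x2f R3=0x23  N=0 Z=0
after  3: R0=0x25 R1=0x27 R2=0x2f R3=0x23  N=0 Z=0
after  4: R0=0x25 R1=0x4a R2=0x2f R3=0x23  N=0 Z=0
after  5: R0=0x25 R1=0x4a R2=0x6d R3=0x23  N=0 Z=0
-- IRQ taken; context saved, return-PC = 6 --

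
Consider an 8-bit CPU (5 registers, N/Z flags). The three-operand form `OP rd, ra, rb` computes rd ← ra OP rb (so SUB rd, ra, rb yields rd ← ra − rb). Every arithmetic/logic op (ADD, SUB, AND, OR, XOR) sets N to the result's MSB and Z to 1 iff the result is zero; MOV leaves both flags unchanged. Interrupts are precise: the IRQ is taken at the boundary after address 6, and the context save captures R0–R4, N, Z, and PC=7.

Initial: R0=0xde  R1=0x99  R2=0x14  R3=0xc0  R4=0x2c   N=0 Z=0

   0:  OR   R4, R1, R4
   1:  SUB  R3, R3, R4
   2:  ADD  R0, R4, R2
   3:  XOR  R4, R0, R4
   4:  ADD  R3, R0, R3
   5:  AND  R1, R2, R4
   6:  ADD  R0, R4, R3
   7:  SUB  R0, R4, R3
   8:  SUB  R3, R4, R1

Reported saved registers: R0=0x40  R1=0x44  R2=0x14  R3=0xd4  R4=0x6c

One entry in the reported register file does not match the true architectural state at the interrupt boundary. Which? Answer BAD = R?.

after  0: R0=0xde R1=0x99 R2=0x14 R3=0xc0 R4=0xbd  N=1 Z=0
after  1: R0=0xde R1=0x99 R2=0x14 R3=0x03 R4=0xbd  N=0 Z=0
after  2: R0=0xd1 R1=0x99 R2=0x14 R3=0x03 R4=0xbd  N=1 Z=0
after  3: R0=0xd1 R1=0x99 R2=0x14 R3=0x03 R4=0x6c  N=0 Z=0
after  4: R0=0xd1 R1=0x99 R2=0x14 R3=0xd4 R4=0x6c  N=1 Z=0
after  5: R0=0xd1 R1=0x04 R2=0x14 R3=0xd4 R4=0x6c  N=0 Z=0
after  6: R0=0x40 R1=0x04 R2=0x14 R3=0xd4 R4=0x6c  N=0 Z=0
-- IRQ taken; context saved, return-PC = 7 --
mismatch: R1: reported 0x44 vs actual 0x04

BAD = R1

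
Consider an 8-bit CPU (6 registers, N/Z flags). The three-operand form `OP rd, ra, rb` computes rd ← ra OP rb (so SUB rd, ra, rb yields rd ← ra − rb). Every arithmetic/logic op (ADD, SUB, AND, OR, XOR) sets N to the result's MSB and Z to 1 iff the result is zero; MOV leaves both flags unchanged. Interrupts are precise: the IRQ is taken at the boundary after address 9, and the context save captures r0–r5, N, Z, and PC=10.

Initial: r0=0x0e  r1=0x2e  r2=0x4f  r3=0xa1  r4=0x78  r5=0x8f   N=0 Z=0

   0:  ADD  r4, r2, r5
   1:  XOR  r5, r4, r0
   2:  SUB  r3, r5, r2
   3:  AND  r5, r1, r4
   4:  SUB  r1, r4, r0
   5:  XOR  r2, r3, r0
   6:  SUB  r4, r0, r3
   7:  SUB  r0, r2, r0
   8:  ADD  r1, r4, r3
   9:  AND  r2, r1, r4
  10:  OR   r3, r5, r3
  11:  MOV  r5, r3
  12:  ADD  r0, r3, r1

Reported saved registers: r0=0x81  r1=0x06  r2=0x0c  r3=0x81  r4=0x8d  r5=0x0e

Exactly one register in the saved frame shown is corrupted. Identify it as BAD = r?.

after  0: r0=0x0e r1=0x2e r2=0x4f r3=0xa1 r4=0xde r5=0x8f  N=1 Z=0
after  1: r0=0x0e r1=0x2e r2=0x4f r3=0xa1 r4=0xde r5=0xd0  N=1 Z=0
after  2: r0=0x0e r1=0x2e r2=0x4f r3=0x81 r4=0xde r5=0xd0  N=1 Z=0
after  3: r0=0x0e r1=0x2e r2=0x4f r3=0x81 r4=0xde r5=0x0e  N=0 Z=0
after  4: r0=0x0e r1=0xd0 r2=0x4f r3=0x81 r4=0xde r5=0x0e  N=1 Z=0
after  5: r0=0x0e r1=0xd0 r2=0x8f r3=0x81 r4=0xde r5=0x0e  N=1 Z=0
after  6: r0=0x0e r1=0xd0 r2=0x8f r3=0x81 r4=0x8d r5=0x0e  N=1 Z=0
after  7: r0=0x81 r1=0xd0 r2=0x8f r3=0x81 r4=0x8d r5=0x0e  N=1 Z=0
after  8: r0=0x81 r1=0x0e r2=0x8f r3=0x81 r4=0x8d r5=0x0e  N=0 Z=0
after  9: r0=0x81 r1=0x0e r2=0x0c r3=0x81 r4=0x8d r5=0x0e  N=0 Z=0
-- IRQ taken; context saved, return-PC = 10 --
mismatch: r1: reported 0x06 vs actual 0x0e

BAD = r1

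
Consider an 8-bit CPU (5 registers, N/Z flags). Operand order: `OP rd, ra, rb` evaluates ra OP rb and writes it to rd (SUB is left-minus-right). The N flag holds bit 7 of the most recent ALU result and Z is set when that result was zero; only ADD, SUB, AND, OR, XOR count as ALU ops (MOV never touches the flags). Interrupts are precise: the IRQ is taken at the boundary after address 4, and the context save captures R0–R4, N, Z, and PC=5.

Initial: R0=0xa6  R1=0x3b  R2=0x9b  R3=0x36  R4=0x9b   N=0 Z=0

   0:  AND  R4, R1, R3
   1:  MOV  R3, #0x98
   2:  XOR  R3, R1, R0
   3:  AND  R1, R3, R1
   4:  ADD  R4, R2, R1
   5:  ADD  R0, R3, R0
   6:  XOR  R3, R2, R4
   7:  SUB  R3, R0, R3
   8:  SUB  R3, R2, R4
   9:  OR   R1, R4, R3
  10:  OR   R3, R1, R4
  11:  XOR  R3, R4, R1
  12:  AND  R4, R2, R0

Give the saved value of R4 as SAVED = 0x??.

SAVED = 0xb4

after  0: R0=0xa6 R1=0x3b R2=0x9b R3=0x36 R4=0x32  N=0 Z=0
after  1: R0=0xa6 R1=0x3b R2=0x9b R3=0x98 R4=0x32  N=0 Z=0
after  2: R0=0xa6 R1=0x3b R2=0x9b R3=0x9d R4=0x32  N=1 Z=0
after  3: R0=0xa6 R1=0x19 R2=0x9b R3=0x9d R4=0x32  N=0 Z=0
after  4: R0=0xa6 R1=0x19 R2=0x9b R3=0x9d R4=0xb4  N=1 Z=0
-- IRQ taken; context saved, return-PC = 5 --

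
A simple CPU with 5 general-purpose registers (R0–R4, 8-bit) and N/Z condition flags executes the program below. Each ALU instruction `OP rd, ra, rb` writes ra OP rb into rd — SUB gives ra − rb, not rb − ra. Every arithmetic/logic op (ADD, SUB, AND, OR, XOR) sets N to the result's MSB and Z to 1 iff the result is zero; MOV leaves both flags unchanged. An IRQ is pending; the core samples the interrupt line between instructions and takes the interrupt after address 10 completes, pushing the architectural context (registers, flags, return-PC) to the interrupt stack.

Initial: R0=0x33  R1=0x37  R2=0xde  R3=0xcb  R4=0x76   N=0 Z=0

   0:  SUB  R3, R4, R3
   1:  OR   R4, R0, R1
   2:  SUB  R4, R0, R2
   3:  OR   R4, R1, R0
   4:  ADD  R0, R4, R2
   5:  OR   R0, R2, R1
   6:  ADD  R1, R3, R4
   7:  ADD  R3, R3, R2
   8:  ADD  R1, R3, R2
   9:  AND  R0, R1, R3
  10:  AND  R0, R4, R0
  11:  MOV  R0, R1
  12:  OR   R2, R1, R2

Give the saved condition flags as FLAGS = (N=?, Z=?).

FLAGS = (N=0, Z=0)

after  0: R0=0x33 R1=0x37 R2=0xde R3=0xab R4=0x76  N=1 Z=0
after  1: R0=0x33 R1=0x37 R2=0xde R3=0xab R4=0x37  N=0 Z=0
after  2: R0=0x33 R1=0x37 R2=0xde R3=0xab R4=0x55  N=0 Z=0
after  3: R0=0x33 R1=0x37 R2=0xde R3=0xab R4=0x37  N=0 Z=0
after  4: R0=0x15 R1=0x37 R2=0xde R3=0xab R4=0x37  N=0 Z=0
after  5: R0=0xff R1=0x37 R2=0xde R3=0xab R4=0x37  N=1 Z=0
after  6: R0=0xff R1=0xe2 R2=0xde R3=0xab R4=0x37  N=1 Z=0
after  7: R0=0xff R1=0xe2 R2=0xde R3=0x89 R4=0x37  N=1 Z=0
after  8: R0=0xff R1=0x67 R2=0xde R3=0x89 R4=0x37  N=0 Z=0
after  9: R0=0x01 R1=0x67 R2=0xde R3=0x89 R4=0x37  N=0 Z=0
after 10: R0=0x01 R1=0x67 R2=0xde R3=0x89 R4=0x37  N=0 Z=0
-- IRQ taken; context saved, return-PC = 11 --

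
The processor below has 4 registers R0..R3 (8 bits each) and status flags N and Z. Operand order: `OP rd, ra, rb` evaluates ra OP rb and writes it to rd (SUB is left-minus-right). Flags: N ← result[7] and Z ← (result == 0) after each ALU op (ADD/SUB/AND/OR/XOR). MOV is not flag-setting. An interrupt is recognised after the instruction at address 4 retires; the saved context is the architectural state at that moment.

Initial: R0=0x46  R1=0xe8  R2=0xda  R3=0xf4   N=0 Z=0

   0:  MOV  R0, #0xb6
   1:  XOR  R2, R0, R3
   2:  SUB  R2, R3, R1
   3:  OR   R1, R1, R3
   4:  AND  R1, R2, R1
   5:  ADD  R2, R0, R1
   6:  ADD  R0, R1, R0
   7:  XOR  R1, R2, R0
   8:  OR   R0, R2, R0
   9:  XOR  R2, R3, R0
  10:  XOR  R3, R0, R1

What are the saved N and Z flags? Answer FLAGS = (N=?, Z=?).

after  0: R0=0xb6 R1=0xe8 R2=0xda R3=0xf4  N=0 Z=0
after  1: R0=0xb6 R1=0xe8 R2=0x42 R3=0xf4  N=0 Z=0
after  2: R0=0xb6 R1=0xe8 R2=0x0c R3=0xf4  N=0 Z=0
after  3: R0=0xb6 R1=0xfc R2=0x0c R3=0xf4  N=1 Z=0
after  4: R0=0xb6 R1=0x0c R2=0x0c R3=0xf4  N=0 Z=0
-- IRQ taken; context saved, return-PC = 5 --

FLAGS = (N=0, Z=0)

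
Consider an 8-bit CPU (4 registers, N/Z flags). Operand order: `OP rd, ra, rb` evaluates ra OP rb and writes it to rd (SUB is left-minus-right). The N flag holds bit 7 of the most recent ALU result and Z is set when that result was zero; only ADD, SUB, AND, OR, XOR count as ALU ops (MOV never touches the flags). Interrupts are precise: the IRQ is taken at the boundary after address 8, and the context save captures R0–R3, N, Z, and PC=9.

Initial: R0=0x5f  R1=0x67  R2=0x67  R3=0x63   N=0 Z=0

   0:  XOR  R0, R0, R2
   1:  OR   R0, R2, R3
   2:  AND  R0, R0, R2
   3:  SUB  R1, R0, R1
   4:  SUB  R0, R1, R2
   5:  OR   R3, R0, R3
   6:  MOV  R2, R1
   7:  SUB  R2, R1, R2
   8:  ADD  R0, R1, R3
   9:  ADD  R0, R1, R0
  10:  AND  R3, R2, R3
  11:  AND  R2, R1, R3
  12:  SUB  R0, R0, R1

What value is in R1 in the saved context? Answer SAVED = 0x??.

after  0: R0=0x38 R1=0x67 R2=0x67 R3=0x63  N=0 Z=0
after  1: R0=0x67 R1=0x67 R2=0x67 R3=0x63  N=0 Z=0
after  2: R0=0x67 R1=0x67 R2=0x67 R3=0x63  N=0 Z=0
after  3: R0=0x67 R1=0x00 R2=0x67 R3=0x63  N=0 Z=1
after  4: R0=0x99 R1=0x00 R2=0x67 R3=0x63  N=1 Z=0
after  5: R0=0x99 R1=0x00 R2=0x67 R3=0xfb  N=1 Z=0
after  6: R0=0x99 R1=0x00 R2=0x00 R3=0xfb  N=1 Z=0
after  7: R0=0x99 R1=0x00 R2=0x00 R3=0xfb  N=0 Z=1
after  8: R0=0xfb R1=0x00 R2=0x00 R3=0xfb  N=1 Z=0
-- IRQ taken; context saved, return-PC = 9 --

SAVED = 0x00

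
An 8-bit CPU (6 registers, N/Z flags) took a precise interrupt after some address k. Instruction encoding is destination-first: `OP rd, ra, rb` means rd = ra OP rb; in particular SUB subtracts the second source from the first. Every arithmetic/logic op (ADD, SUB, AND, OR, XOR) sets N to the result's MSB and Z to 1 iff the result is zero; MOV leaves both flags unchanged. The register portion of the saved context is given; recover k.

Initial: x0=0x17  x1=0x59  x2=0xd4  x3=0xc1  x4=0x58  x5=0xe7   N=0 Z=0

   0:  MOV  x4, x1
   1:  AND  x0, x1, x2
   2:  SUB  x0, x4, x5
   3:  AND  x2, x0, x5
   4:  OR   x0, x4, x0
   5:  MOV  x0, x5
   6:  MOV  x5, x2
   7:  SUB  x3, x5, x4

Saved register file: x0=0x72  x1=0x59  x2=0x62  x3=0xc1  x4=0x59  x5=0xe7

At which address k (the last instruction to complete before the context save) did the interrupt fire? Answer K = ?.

after  0: x0=0x17 x1=0x59 x2=0xd4 x3=0xc1 x4=0x59 x5=0xe7  N=0 Z=0
after  1: x0=0x50 x1=0x59 x2=0xd4 x3=0xc1 x4=0x59 x5=0xe7  N=0 Z=0
after  2: x0=0x72 x1=0x59 x2=0xd4 x3=0xc1 x4=0x59 x5=0xe7  N=0 Z=0
after  3: x0=0x72 x1=0x59 x2=0x62 x3=0xc1 x4=0x59 x5=0xe7  N=0 Z=0
-- IRQ taken; context saved, return-PC = 4 --

K = 3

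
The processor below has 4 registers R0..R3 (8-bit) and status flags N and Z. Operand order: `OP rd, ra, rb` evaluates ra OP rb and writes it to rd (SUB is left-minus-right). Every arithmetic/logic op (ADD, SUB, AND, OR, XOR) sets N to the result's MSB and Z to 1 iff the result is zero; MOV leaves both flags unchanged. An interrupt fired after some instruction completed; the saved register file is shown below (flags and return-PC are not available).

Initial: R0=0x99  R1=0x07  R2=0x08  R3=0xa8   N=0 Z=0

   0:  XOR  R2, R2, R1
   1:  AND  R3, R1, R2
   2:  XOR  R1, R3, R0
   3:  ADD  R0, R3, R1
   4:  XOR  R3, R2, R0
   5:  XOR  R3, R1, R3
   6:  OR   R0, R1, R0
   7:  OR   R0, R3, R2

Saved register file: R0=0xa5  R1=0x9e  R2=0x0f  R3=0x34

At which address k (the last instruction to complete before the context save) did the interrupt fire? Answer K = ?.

after  0: R0=0x99 R1=0x07 R2=0x0f R3=0xa8  N=0 Z=0
after  1: R0=0x99 R1=0x07 R2=0x0f R3=0x07  N=0 Z=0
after  2: R0=0x99 R1=0x9e R2=0x0f R3=0x07  N=1 Z=0
after  3: R0=0xa5 R1=0x9e R2=0x0f R3=0x07  N=1 Z=0
after  4: R0=0xa5 R1=0x9e R2=0x0f R3=0xaa  N=1 Z=0
after  5: R0=0xa5 R1=0x9e R2=0x0f R3=0x34  N=0 Z=0
-- IRQ taken; context saved, return-PC = 6 --

K = 5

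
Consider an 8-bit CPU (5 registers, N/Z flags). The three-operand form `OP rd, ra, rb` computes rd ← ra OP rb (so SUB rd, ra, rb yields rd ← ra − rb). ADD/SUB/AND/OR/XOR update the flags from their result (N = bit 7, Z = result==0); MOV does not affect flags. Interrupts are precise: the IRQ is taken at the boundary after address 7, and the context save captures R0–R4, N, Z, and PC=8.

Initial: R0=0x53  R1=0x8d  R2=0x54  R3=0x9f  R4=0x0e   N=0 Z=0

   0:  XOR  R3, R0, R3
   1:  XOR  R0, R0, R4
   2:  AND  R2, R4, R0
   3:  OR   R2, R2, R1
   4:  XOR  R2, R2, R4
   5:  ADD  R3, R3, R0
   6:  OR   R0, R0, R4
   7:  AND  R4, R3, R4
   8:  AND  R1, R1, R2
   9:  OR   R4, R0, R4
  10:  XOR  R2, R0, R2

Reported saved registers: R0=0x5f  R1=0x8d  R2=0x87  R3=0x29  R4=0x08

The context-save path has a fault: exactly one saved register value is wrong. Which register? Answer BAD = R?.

after  0: R0=0x53 R1=0x8d R2=0x54 R3=0xcc R4=0x0e  N=1 Z=0
after  1: R0=0x5d R1=0x8d R2=0x54 R3=0xcc R4=0x0e  N=0 Z=0
after  2: R0=0x5d R1=0x8d R2=0x0c R3=0xcc R4=0x0e  N=0 Z=0
after  3: R0=0x5d R1=0x8d R2=0x8d R3=0xcc R4=0x0e  N=1 Z=0
after  4: R0=0x5d R1=0x8d R2=0x83 R3=0xcc R4=0x0e  N=1 Z=0
after  5: R0=0x5d R1=0x8d R2=0x83 R3=0x29 R4=0x0e  N=0 Z=0
after  6: R0=0x5f R1=0x8d R2=0x83 R3=0x29 R4=0x0e  N=0 Z=0
after  7: R0=0x5f R1=0x8d R2=0x83 R3=0x29 R4=0x08  N=0 Z=0
-- IRQ taken; context saved, return-PC = 8 --
mismatch: R2: reported 0x87 vs actual 0x83

BAD = R2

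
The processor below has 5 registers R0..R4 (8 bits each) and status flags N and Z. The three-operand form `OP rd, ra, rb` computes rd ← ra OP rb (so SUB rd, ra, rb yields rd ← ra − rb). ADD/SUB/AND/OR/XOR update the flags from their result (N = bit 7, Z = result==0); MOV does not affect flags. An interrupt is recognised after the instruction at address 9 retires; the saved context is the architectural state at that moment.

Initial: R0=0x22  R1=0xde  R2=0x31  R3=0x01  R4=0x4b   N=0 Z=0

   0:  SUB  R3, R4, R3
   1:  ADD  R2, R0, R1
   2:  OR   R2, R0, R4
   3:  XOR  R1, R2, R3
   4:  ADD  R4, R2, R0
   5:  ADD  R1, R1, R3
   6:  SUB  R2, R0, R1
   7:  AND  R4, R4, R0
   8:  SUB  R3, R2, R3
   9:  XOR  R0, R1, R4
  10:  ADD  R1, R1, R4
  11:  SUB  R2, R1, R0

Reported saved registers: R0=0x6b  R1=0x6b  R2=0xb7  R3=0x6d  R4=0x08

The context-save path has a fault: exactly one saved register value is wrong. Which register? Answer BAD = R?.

BAD = R4

after  0: R0=0x22 R1=0xde R2=0x31 R3=0x4a R4=0x4b  N=0 Z=0
after  1: R0=0x22 R1=0xde R2=0x00 R3=0x4a R4=0x4b  N=0 Z=1
after  2: R0=0x22 R1=0xde R2=0x6b R3=0x4a R4=0x4b  N=0 Z=0
after  3: R0=0x22 R1=0x21 R2=0x6b R3=0x4a R4=0x4b  N=0 Z=0
after  4: R0=0x22 R1=0x21 R2=0x6b R3=0x4a R4=0x8d  N=1 Z=0
after  5: R0=0x22 R1=0x6b R2=0x6b R3=0x4a R4=0x8d  N=0 Z=0
after  6: R0=0x22 R1=0x6b R2=0xb7 R3=0x4a R4=0x8d  N=1 Z=0
after  7: R0=0x22 R1=0x6b R2=0xb7 R3=0x4a R4=0x00  N=0 Z=1
after  8: R0=0x22 R1=0x6b R2=0xb7 R3=0x6d R4=0x00  N=0 Z=0
after  9: R0=0x6b R1=0x6b R2=0xb7 R3=0x6d R4=0x00  N=0 Z=0
-- IRQ taken; context saved, return-PC = 10 --
mismatch: R4: reported 0x08 vs actual 0x00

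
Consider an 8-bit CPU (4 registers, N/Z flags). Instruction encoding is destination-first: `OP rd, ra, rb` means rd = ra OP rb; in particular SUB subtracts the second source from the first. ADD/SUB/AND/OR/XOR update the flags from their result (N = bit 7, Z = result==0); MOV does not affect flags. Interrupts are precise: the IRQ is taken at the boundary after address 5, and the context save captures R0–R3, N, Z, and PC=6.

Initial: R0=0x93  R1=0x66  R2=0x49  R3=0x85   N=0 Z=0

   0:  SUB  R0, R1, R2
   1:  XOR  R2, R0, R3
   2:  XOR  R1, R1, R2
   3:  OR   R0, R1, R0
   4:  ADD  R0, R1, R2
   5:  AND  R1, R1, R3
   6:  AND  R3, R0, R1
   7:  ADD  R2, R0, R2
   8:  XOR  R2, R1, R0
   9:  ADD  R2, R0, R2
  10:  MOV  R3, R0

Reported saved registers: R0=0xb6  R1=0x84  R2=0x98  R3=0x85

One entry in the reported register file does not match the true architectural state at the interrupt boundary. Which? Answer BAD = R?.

BAD = R0

after  0: R0=0x1d R1=0x66 R2=0x49 R3=0x85  N=0 Z=0
after  1: R0=0x1d R1=0x66 R2=0x98 R3=0x85  N=1 Z=0
after  2: R0=0x1d R1=0xfe R2=0x98 R3=0x85  N=1 Z=0
after  3: R0=0xff R1=0xfe R2=0x98 R3=0x85  N=1 Z=0
after  4: R0=0x96 R1=0xfe R2=0x98 R3=0x85  N=1 Z=0
after  5: R0=0x96 R1=0x84 R2=0x98 R3=0x85  N=1 Z=0
-- IRQ taken; context saved, return-PC = 6 --
mismatch: R0: reported 0xb6 vs actual 0x96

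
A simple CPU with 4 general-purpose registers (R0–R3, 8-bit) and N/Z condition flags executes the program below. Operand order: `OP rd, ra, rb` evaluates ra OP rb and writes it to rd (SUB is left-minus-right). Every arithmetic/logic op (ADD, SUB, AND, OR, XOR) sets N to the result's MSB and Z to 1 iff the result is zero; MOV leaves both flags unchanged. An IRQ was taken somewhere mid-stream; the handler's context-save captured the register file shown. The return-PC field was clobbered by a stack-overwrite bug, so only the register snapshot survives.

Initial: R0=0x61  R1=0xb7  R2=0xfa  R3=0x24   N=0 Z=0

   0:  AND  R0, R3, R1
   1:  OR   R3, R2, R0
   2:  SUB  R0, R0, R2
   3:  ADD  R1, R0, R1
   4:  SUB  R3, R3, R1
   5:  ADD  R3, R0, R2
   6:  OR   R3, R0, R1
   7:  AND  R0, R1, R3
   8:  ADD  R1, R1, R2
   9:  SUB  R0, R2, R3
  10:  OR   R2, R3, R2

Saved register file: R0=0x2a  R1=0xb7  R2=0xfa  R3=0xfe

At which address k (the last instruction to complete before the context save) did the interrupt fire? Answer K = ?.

K = 2

after  0: R0=0x24 R1=0xb7 R2=0xfa R3=0x24  N=0 Z=0
after  1: R0=0x24 R1=0xb7 R2=0xfa R3=0xfe  N=1 Z=0
after  2: R0=0x2a R1=0xb7 R2=0xfa R3=0xfe  N=0 Z=0
-- IRQ taken; context saved, return-PC = 3 --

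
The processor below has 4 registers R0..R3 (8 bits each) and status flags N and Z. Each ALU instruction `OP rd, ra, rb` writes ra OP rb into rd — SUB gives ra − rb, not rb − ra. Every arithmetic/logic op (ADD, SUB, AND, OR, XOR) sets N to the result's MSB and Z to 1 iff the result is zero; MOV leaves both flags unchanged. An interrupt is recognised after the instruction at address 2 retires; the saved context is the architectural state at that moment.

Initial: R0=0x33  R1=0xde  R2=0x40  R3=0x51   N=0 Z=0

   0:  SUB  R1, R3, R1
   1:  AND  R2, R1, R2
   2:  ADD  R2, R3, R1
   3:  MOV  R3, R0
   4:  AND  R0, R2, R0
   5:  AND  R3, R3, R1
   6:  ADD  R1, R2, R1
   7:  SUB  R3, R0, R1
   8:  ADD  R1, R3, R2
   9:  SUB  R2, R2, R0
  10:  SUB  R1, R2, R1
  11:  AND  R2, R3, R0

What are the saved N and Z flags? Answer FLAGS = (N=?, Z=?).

FLAGS = (N=1, Z=0)

after  0: R0=0x33 R1=0x73 R2=0x40 R3=0x51  N=0 Z=0
after  1: R0=0x33 R1=0x73 R2=0x40 R3=0x51  N=0 Z=0
after  2: R0=0x33 R1=0x73 R2=0xc4 R3=0x51  N=1 Z=0
-- IRQ taken; context saved, return-PC = 3 --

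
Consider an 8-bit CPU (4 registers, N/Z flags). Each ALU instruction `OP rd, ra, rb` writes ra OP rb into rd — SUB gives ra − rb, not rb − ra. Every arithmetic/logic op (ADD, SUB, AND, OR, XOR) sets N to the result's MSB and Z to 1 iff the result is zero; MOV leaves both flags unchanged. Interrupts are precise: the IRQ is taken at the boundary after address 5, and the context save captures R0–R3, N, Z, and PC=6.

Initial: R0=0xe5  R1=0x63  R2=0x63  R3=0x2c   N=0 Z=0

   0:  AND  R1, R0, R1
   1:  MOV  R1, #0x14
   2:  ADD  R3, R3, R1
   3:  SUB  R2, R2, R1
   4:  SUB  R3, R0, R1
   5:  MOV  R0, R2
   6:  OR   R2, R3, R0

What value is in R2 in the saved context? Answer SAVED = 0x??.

SAVED = 0x4f

after  0: R0=0xe5 R1=0x61 R2=0x63 R3=0x2c  N=0 Z=0
after  1: R0=0xe5 R1=0x14 R2=0x63 R3=0x2c  N=0 Z=0
after  2: R0=0xe5 R1=0x14 R2=0x63 R3=0x40  N=0 Z=0
after  3: R0=0xe5 R1=0x14 R2=0x4f R3=0x40  N=0 Z=0
after  4: R0=0xe5 R1=0x14 R2=0x4f R3=0xd1  N=1 Z=0
after  5: R0=0x4f R1=0x14 R2=0x4f R3=0xd1  N=1 Z=0
-- IRQ taken; context saved, return-PC = 6 --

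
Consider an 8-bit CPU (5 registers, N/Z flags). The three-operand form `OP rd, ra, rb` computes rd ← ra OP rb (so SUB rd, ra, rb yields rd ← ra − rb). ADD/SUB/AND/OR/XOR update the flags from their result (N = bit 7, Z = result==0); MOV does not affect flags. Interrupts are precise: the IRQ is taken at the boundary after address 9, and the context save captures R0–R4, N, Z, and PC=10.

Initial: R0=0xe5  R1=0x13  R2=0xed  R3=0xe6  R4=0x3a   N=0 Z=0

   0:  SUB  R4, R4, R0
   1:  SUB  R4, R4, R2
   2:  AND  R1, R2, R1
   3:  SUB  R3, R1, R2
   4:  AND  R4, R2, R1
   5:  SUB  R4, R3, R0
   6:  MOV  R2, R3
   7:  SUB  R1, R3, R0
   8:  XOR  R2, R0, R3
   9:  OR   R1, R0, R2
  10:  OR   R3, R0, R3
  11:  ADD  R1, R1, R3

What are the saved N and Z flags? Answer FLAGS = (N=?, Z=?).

FLAGS = (N=1, Z=0)

after  0: R0=0xe5 R1=0x13 R2=0xed R3=0xe6 R4=0x55  N=0 Z=0
after  1: R0=0xe5 R1=0x13 R2=0xed R3=0xe6 R4=0x68  N=0 Z=0
after  2: R0=0xe5 R1=0x01 R2=0xed R3=0xe6 R4=0x68  N=0 Z=0
after  3: R0=0xe5 R1=0x01 R2=0xed R3=0x14 R4=0x68  N=0 Z=0
after  4: R0=0xe5 R1=0x01 R2=0xed R3=0x14 R4=0x01  N=0 Z=0
after  5: R0=0xe5 R1=0x01 R2=0xed R3=0x14 R4=0x2f  N=0 Z=0
after  6: R0=0xe5 R1=0x01 R2=0x14 R3=0x14 R4=0x2f  N=0 Z=0
after  7: R0=0xe5 R1=0x2f R2=0x14 R3=0x14 R4=0x2f  N=0 Z=0
after  8: R0=0xe5 R1=0x2f R2=0xf1 R3=0x14 R4=0x2f  N=1 Z=0
after  9: R0=0xe5 R1=0xf5 R2=0xf1 R3=0x14 R4=0x2f  N=1 Z=0
-- IRQ taken; context saved, return-PC = 10 --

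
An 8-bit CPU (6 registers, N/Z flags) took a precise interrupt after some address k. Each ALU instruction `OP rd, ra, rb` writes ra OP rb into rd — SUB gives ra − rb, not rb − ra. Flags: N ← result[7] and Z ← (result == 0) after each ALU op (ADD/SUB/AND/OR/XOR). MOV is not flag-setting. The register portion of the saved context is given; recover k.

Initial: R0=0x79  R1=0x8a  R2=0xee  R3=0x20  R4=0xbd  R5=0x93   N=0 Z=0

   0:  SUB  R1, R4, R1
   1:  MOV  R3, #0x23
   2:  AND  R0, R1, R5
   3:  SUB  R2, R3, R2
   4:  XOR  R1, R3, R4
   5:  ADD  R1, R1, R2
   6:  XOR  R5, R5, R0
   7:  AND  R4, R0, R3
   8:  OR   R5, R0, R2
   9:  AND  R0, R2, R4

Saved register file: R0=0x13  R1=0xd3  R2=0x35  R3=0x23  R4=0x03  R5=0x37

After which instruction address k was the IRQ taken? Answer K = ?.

after  0: R0=0x79 R1=0x33 R2=0xee R3=0x20 R4=0xbd R5=0x93  N=0 Z=0
after  1: R0=0x79 R1=0x33 R2=0xee R3=0x23 R4=0xbd R5=0x93  N=0 Z=0
after  2: R0=0x13 R1=0x33 R2=0xee R3=0x23 R4=0xbd R5=0x93  N=0 Z=0
after  3: R0=0x13 R1=0x33 R2=0x35 R3=0x23 R4=0xbd R5=0x93  N=0 Z=0
after  4: R0=0x13 R1=0x9e R2=0x35 R3=0x23 R4=0xbd R5=0x93  N=1 Z=0
after  5: R0=0x13 R1=0xd3 R2=0x35 R3=0x23 R4=0xbd R5=0x93  N=1 Z=0
after  6: R0=0x13 R1=0xd3 R2=0x35 R3=0x23 R4=0xbd R5=0x80  N=1 Z=0
after  7: R0=0x13 R1=0xd3 R2=0x35 R3=0x23 R4=0x03 R5=0x80  N=0 Z=0
after  8: R0=0x13 R1=0xd3 R2=0x35 R3=0x23 R4=0x03 R5=0x37  N=0 Z=0
-- IRQ taken; context saved, return-PC = 9 --

K = 8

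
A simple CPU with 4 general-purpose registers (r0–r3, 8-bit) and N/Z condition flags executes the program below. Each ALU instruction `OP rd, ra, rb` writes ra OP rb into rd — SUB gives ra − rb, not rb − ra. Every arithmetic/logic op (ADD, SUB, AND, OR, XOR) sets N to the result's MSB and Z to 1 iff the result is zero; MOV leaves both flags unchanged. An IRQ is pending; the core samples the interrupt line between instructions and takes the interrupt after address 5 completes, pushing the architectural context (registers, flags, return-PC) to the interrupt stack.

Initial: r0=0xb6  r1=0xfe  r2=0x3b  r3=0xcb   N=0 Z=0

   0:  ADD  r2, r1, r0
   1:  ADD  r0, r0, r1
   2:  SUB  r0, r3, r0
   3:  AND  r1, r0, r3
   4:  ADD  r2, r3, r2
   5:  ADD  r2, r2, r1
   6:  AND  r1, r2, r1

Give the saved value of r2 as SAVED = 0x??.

SAVED = 0x82

after  0: r0=0xb6 r1=0xfe r2=0xb4 r3=0xcb  N=1 Z=0
after  1: r0=0xb4 r1=0xfe r2=0xb4 r3=0xcb  N=1 Z=0
after  2: r0=0x17 r1=0xfe r2=0xb4 r3=0xcb  N=0 Z=0
after  3: r0=0x17 r1=0x03 r2=0xb4 r3=0xcb  N=0 Z=0
after  4: r0=0x17 r1=0x03 r2=0x7f r3=0xcb  N=0 Z=0
after  5: r0=0x17 r1=0x03 r2=0x82 r3=0xcb  N=1 Z=0
-- IRQ taken; context saved, return-PC = 6 --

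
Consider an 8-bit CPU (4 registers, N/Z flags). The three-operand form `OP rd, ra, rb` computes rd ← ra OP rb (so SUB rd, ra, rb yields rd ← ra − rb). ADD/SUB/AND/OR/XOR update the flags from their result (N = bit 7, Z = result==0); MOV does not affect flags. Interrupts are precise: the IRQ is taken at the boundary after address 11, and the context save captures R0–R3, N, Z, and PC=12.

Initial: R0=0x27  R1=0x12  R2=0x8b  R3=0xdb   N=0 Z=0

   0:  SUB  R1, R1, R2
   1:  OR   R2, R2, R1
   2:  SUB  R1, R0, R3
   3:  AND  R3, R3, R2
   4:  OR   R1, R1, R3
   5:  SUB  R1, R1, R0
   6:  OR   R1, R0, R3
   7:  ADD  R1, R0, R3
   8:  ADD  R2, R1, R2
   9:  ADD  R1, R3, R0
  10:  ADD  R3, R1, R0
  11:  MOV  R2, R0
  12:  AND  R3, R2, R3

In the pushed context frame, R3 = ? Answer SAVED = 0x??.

after  0: R0=0x27 R1=0x87 R2=0x8b R3=0xdb  N=1 Z=0
after  1: R0=0x27 R1=0x87 R2=0x8f R3=0xdb  N=1 Z=0
after  2: R0=0x27 R1=0x4c R2=0x8f R3=0xdb  N=0 Z=0
after  3: R0=0x27 R1=0x4c R2=0x8f R3=0x8b  N=1 Z=0
after  4: R0=0x27 R1=0xcf R2=0x8f R3=0x8b  N=1 Z=0
after  5: R0=0x27 R1=0xa8 R2=0x8f R3=0x8b  N=1 Z=0
after  6: R0=0x27 R1=0xaf R2=0x8f R3=0x8b  N=1 Z=0
after  7: R0=0x27 R1=0xb2 R2=0x8f R3=0x8b  N=1 Z=0
after  8: R0=0x27 R1=0xb2 R2=0x41 R3=0x8b  N=0 Z=0
after  9: R0=0x27 R1=0xb2 R2=0x41 R3=0x8b  N=1 Z=0
after 10: R0=0x27 R1=0xb2 R2=0x41 R3=0xd9  N=1 Z=0
after 11: R0=0x27 R1=0xb2 R2=0x27 R3=0xd9  N=1 Z=0
-- IRQ taken; context saved, return-PC = 12 --

SAVED = 0xd9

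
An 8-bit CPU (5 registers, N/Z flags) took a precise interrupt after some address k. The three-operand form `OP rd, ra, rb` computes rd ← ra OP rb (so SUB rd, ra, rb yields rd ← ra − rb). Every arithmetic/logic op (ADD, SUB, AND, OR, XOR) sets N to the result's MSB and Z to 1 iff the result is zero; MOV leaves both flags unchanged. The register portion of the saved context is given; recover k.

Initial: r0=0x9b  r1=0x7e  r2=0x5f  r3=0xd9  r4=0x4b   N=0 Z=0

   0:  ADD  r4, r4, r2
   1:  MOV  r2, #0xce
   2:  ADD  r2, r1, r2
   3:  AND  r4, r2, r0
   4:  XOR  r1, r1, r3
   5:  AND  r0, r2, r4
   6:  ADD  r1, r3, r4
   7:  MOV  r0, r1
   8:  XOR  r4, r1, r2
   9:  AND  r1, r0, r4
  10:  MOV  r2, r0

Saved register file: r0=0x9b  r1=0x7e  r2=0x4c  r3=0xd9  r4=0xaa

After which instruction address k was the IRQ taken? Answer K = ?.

after  0: r0=0x9b r1=0x7e r2=0x5f r3=0xd9 r4=0xaa  N=1 Z=0
after  1: r0=0x9b r1=0x7e r2=0xce r3=0xd9 r4=0xaa  N=1 Z=0
after  2: r0=0x9b r1=0x7e r2=0x4c r3=0xd9 r4=0xaa  N=0 Z=0
-- IRQ taken; context saved, return-PC = 3 --

K = 2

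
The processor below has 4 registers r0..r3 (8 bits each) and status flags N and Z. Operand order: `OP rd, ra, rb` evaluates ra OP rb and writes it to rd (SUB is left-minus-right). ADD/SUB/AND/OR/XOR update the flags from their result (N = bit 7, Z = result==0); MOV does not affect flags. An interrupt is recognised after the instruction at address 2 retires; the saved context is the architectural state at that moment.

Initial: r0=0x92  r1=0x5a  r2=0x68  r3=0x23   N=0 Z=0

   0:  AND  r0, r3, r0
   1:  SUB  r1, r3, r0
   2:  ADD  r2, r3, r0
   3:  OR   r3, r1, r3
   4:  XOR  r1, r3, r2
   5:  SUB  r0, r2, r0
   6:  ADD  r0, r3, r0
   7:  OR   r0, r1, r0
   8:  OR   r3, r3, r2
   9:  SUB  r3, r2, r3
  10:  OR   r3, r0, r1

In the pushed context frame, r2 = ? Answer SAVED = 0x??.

SAVED = 0x25

after  0: r0=0x02 r1=0x5a r2=0x68 r3=0x23  N=0 Z=0
after  1: r0=0x02 r1=0x21 r2=0x68 r3=0x23  N=0 Z=0
after  2: r0=0x02 r1=0x21 r2=0x25 r3=0x23  N=0 Z=0
-- IRQ taken; context saved, return-PC = 3 --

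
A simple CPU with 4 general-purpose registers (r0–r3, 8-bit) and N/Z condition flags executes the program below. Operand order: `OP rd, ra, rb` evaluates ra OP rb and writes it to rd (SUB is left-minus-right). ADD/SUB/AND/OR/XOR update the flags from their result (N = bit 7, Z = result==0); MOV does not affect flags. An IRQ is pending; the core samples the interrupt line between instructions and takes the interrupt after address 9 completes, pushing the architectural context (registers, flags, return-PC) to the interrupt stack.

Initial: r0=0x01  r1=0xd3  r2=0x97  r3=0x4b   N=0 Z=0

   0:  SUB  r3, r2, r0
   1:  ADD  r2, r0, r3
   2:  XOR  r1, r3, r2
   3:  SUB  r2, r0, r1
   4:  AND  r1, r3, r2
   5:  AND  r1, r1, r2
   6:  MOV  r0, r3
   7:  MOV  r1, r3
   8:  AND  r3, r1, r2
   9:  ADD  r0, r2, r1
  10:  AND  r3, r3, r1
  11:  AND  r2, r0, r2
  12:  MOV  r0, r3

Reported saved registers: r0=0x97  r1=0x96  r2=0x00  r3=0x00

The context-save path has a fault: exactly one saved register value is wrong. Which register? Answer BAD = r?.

BAD = r0

after  0: r0=0x01 r1=0xd3 r2=0x97 r3=0x96  N=1 Z=0
after  1: r0=0x01 r1=0xd3 r2=0x97 r3=0x96  N=1 Z=0
after  2: r0=0x01 r1=0x01 r2=0x97 r3=0x96  N=0 Z=0
after  3: r0=0x01 r1=0x01 r2=0x00 r3=0x96  N=0 Z=1
after  4: r0=0x01 r1=0x00 r2=0x00 r3=0x96  N=0 Z=1
after  5: r0=0x01 r1=0x00 r2=0x00 r3=0x96  N=0 Z=1
after  6: r0=0x96 r1=0x00 r2=0x00 r3=0x96  N=0 Z=1
after  7: r0=0x96 r1=0x96 r2=0x00 r3=0x96  N=0 Z=1
after  8: r0=0x96 r1=0x96 r2=0x00 r3=0x00  N=0 Z=1
after  9: r0=0x96 r1=0x96 r2=0x00 r3=0x00  N=1 Z=0
-- IRQ taken; context saved, return-PC = 10 --
mismatch: r0: reported 0x97 vs actual 0x96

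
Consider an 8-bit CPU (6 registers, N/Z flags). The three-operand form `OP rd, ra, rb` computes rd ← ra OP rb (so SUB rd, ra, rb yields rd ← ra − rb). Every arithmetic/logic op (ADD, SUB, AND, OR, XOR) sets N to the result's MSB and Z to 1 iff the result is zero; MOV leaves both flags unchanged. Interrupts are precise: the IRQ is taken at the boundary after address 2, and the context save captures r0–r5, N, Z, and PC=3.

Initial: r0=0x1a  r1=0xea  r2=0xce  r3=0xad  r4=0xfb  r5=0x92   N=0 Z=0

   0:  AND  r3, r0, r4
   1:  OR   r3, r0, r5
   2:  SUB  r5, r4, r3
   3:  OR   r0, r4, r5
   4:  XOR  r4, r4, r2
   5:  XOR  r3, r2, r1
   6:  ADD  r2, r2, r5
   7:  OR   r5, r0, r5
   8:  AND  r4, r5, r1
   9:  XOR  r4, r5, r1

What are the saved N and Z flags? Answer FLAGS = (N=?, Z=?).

after  0: r0=0x1a r1=0xea r2=0xce r3=0x1a r4=0xfb r5=0x92  N=0 Z=0
after  1: r0=0x1a r1=0xea r2=0xce r3=0x9a r4=0xfb r5=0x92  N=1 Z=0
after  2: r0=0x1a r1=0xea r2=0xce r3=0x9a r4=0xfb r5=0x61  N=0 Z=0
-- IRQ taken; context saved, return-PC = 3 --

FLAGS = (N=0, Z=0)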